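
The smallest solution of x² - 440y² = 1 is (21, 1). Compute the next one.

Solutions to x² - Dy² = 1 are generated by powers of (x₀ + y₀√D).
The next solution satisfies x₁ + y₁√440 = (x₀ + y₀√440)², giving:
x₁ = x₀² + 440y₀² = 21² + 440·1² = 441 + 440 = 881
y₁ = 2x₀y₀ = 2·21·1 = 42

Verify: 881² - 440·42² = 776161 - 776160 = 1 ✓

x = 881, y = 42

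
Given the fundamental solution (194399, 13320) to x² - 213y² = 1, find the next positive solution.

Solutions to x² - Dy² = 1 are generated by powers of (x₀ + y₀√D).
The next solution satisfies x₁ + y₁√213 = (x₀ + y₀√213)², giving:
x₁ = x₀² + 213y₀² = 194399² + 213·13320² = 37790971201 + 37790971200 = 75581942401
y₁ = 2x₀y₀ = 2·194399·13320 = 5178789360

Verify: 75581942401² - 213·5178789360² = 5712630017108081644801 - 5712630017108081644800 = 1 ✓

x = 75581942401, y = 5178789360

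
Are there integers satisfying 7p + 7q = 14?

Step 1: Compute gcd(7, 7).
gcd(7, 7) = 7

Step 2: Check divisibility.
Does 7 divide 14? 14 = 7 x 2, so yes.

By the theorem on linear Diophantine equations, 7p + 7q = 14 has integer solutions if and only if gcd(7, 7) divides 14. Since 7 | 14, solutions exist.

Yes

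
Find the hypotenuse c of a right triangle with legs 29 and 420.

c² = a² + b² = 29² + 420² = 841 + 176400 = 177241
c = 421

421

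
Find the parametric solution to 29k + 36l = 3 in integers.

Step 1: Compute gcd(29, 36) = 1.
Since 1 divides 3, solutions exist.

Step 2: Find a particular solution using extended Euclidean algorithm.
We get k₀ = 15, l₀ = -12.
Check: 29*15 + 36*-12 = 3 = 3 ✓

Step 3: Write the general solution.
k = 15 + (36/1)t = 15 + 36t
l = -12 - (29/1)t = -12 - 29t
for any integer t.

k = 15 + 36t, l = -12 - 29t for integer t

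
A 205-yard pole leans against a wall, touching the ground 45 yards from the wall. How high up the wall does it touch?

The ladder, wall, and ground form a right triangle with hypotenuse 205 and one leg 45.
By the Pythagorean theorem: h² = 205² - 45² = 42025 - 2025 = 40000
h = √40000 = 200 yards

200 yards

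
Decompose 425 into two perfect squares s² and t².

We need to find integers s, t > 0 such that s² + t² = 425.
Trying s = 5: t² = 425 - 5² = 425 - 25 = 400
t = 20
Check: 5² + 20² = 25 + 400 = 425 ✓

425 = 5² + 20²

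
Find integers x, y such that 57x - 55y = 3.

Step 1: Check solvability.
gcd(57, 55) = 1
Since 1 divides 3, solutions exist.

Step 2: Apply extended Euclidean algorithm to find gcd.
We find integers such that 57*x0 + 55*y0 = 1

Step 3: Scale the particular solution.
Multiply by 3/1 = 3:
x = -81, y = -84

Step 4: Verify.
57*(-81) - 55*(-84) = 3 = 3 ✓

x = -81, y = -84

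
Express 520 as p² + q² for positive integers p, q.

We need to find integers p, q > 0 such that p² + q² = 520.
Trying p = 6: q² = 520 - 6² = 520 - 36 = 484
q = 22
Check: 6² + 22² = 36 + 484 = 520 ✓

520 = 6² + 22²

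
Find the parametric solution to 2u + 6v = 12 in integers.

Step 1: Compute gcd(2, 6) = 2.
Since 2 divides 12, solutions exist.

Step 2: Find a particular solution using extended Euclidean algorithm.
We get u₀ = 6, v₀ = 0.
Check: 2*6 + 6*0 = 12 = 12 ✓

Step 3: Write the general solution.
u = 6 + (6/2)t = 6 + 3t
v = 0 - (2/2)t = 0 - 1t
for any integer t.

u = 6 + 3t, v = 0 - 1t for integer t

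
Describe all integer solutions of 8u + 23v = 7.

Step 1: Compute gcd(8, 23) = 1.
Since 1 divides 7, solutions exist.

Step 2: Find a particular solution using extended Euclidean algorithm.
We get u₀ = 21, v₀ = -7.
Check: 8*21 + 23*-7 = 7 = 7 ✓

Step 3: Write the general solution.
u = 21 + (23/1)t = 21 + 23t
v = -7 - (8/1)t = -7 - 8t
for any integer t.

u = 21 + 23t, v = -7 - 8t for integer t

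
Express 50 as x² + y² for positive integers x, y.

We need to find integers x, y > 0 such that x² + y² = 50.
Trying x = 1: y² = 50 - 1² = 50 - 1 = 49
y = 7
Check: 1² + 7² = 1 + 49 = 50 ✓

50 = 1² + 7²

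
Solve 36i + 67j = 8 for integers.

Step 1: Check solvability.
gcd(36, 67) = 1
Since 1 divides 8, solutions exist.

Step 2: Apply extended Euclidean algorithm to find gcd.
We find integers such that 36*x0 + 67*y0 = 1

Step 3: Scale the particular solution.
Multiply by 8/1 = 8:
i = -104, j = 56

Step 4: Verify.
36*(-104) + 67*(56) = 8 = 8 ✓

i = -104, j = 56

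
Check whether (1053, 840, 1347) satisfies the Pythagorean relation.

Compute a² + b²:
1053² + 840² = 1108809 + 705600 = 1814409
Compute c²:
1347² = 1814409
Since 1814409 = 1814409, it is a Pythagorean triple.

Yes, it is a Pythagorean triple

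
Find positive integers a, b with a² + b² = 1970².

We need a² + b² = 1970² = 3880900.
Trying: 1394² + 1392² = 1943236 + 1937664 = 3880900 ✓

(1394, 1392, 1970)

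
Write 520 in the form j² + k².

We need to find integers j, k > 0 such that j² + k² = 520.
Trying j = 6: k² = 520 - 6² = 520 - 36 = 484
k = 22
Check: 6² + 22² = 36 + 484 = 520 ✓

520 = 6² + 22²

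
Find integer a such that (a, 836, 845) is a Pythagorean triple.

a² = c² - b² = 845² - 836² = 714025 - 698896 = 15129
a = sqrt(15129) = 123

123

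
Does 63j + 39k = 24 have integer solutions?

Step 1: Compute gcd(63, 39).
gcd(63, 39) = 3

Step 2: Check divisibility.
Does 3 divide 24? 24 = 3 x 8, so yes.

By the theorem on linear Diophantine equations, 63j + 39k = 24 has integer solutions if and only if gcd(63, 39) divides 24. Since 3 | 24, solutions exist.

Yes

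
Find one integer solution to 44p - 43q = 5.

Step 1: Check solvability.
gcd(44, 43) = 1
Since 1 divides 5, solutions exist.

Step 2: Apply extended Euclidean algorithm to find gcd.
We find integers such that 44*x0 + 43*y0 = 1

Step 3: Scale the particular solution.
Multiply by 5/1 = 5:
p = 5, q = 5

Step 4: Verify.
44*(5) - 43*(5) = 5 = 5 ✓

p = 5, q = 5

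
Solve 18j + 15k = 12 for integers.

Step 1: Check solvability.
gcd(18, 15) = 3
Since 3 divides 12, solutions exist.

Step 2: Apply extended Euclidean algorithm to find gcd.
We find integers such that 18*x0 + 15*y0 = 3

Step 3: Scale the particular solution.
Multiply by 12/3 = 4:
j = 4, k = -4

Step 4: Verify.
18*(4) + 15*(-4) = 12 = 12 ✓

j = 4, k = -4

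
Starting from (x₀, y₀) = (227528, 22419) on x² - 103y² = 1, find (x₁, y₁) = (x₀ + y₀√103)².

Solutions to x² - Dy² = 1 are generated by powers of (x₀ + y₀√D).
The next solution satisfies x₁ + y₁√103 = (x₀ + y₀√103)², giving:
x₁ = x₀² + 103y₀² = 227528² + 103·22419² = 51768990784 + 51768990783 = 103537981567
y₁ = 2x₀y₀ = 2·227528·22419 = 10201900464

Verify: 103537981567² - 103·10201900464² = 10720113626968431775489 - 10720113626968431775488 = 1 ✓

x = 103537981567, y = 10201900464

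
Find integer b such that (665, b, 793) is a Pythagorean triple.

b² = c² - a² = 793² - 665² = 628849 - 442225 = 186624
b = sqrt(186624) = 432

432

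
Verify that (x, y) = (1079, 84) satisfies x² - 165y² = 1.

Compute x² = 1079² = 1164241
Compute 165y² = 165·84² = 165·7056 = 1164240
x² - 165y² = 1164241 - 1164240 = 1
Since this equals 1, (1079, 84) is a solution.

Yes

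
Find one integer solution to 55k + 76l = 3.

Step 1: Check solvability.
gcd(55, 76) = 1
Since 1 divides 3, solutions exist.

Step 2: Apply extended Euclidean algorithm to find gcd.
We find integers such that 55*x0 + 76*y0 = 1

Step 3: Scale the particular solution.
Multiply by 3/1 = 3:
k = -87, l = 63

Step 4: Verify.
55*(-87) + 76*(63) = 3 = 3 ✓

k = -87, l = 63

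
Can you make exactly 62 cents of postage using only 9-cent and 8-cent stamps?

We need non-negative x, y with 9x + 8y = 62.
gcd(9, 8) = 1 divides 62, so integer solutions exist.
Search for a non-negative one: x = 6 gives 8y = 62 - 54 = 8, so y = 1.
Check: 9·6 + 8·1 = 62 ✓

Yes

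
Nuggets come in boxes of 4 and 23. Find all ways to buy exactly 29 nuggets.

We need non-negative integers (x, y) with 4x + 23y = 29.
For each x in 0..7, check if 29 - 4x is a non-negative multiple of 23.
No x yields an integer y ≥ 0.

No solution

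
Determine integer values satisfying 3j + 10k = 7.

Step 1: Check solvability.
gcd(3, 10) = 1
Since 1 divides 7, solutions exist.

Step 2: Apply extended Euclidean algorithm to find gcd.
We find integers such that 3*x0 + 10*y0 = 1

Step 3: Scale the particular solution.
Multiply by 7/1 = 7:
j = -21, k = 7

Step 4: Verify.
3*(-21) + 10*(7) = 7 = 7 ✓

j = -21, k = 7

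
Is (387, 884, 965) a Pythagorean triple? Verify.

Compute a² + b² = 387² + 884² = 149769 + 781456 = 931225
Compute c² = 965² = 931225
Since 931225 = 931225, confirmed.

Yes, it is a Pythagorean triple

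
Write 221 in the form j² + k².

We need to find integers j, k > 0 such that j² + k² = 221.
Trying j = 5: k² = 221 - 5² = 221 - 25 = 196
k = 14
Check: 5² + 14² = 25 + 196 = 221 ✓

221 = 5² + 14²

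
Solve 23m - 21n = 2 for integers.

Step 1: Check solvability.
gcd(23, 21) = 1
Since 1 divides 2, solutions exist.

Step 2: Apply extended Euclidean algorithm to find gcd.
We find integers such that 23*x0 + 21*y0 = 1

Step 3: Scale the particular solution.
Multiply by 2/1 = 2:
m = -20, n = -22

Step 4: Verify.
23*(-20) - 21*(-22) = 2 = 2 ✓

m = -20, n = -22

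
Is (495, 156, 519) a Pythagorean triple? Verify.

Compute a² + b² = 495² + 156² = 245025 + 24336 = 269361
Compute c² = 519² = 269361
Since 269361 = 269361, confirmed.

Yes, it is a Pythagorean triple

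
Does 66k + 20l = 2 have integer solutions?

Step 1: Compute gcd(66, 20).
gcd(66, 20) = 2

Step 2: Check divisibility.
Does 2 divide 2? 2 = 2 x 1, so yes.

By the theorem on linear Diophantine equations, 66k + 20l = 2 has integer solutions if and only if gcd(66, 20) divides 2. Since 2 | 2, solutions exist.

Yes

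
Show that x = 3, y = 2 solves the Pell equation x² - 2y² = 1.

Compute x² = 3² = 9
Compute 2y² = 2·2² = 2·4 = 8
x² - 2y² = 9 - 8 = 1
Since this equals 1, (3, 2) is a solution.

Yes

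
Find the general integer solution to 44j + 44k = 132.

Step 1: Compute gcd(44, 44) = 44.
Since 44 divides 132, solutions exist.

Step 2: Find a particular solution using extended Euclidean algorithm.
We get j₀ = 0, k₀ = 3.
Check: 44*0 + 44*3 = 132 = 132 ✓

Step 3: Write the general solution.
j = 0 + (44/44)t = 0 + 1t
k = 3 - (44/44)t = 3 - 1t
for any integer t.

j = 0 + 1t, k = 3 - 1t for integer t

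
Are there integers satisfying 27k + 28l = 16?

Step 1: Compute gcd(27, 28).
gcd(27, 28) = 1

Step 2: Check divisibility.
Does 1 divide 16? 16 = 1 x 16, so yes.

By the theorem on linear Diophantine equations, 27k + 28l = 16 has integer solutions if and only if gcd(27, 28) divides 16. Since 1 | 16, solutions exist.

Yes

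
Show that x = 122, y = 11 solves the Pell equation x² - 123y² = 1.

Compute x² = 122² = 14884
Compute 123y² = 123·11² = 123·121 = 14883
x² - 123y² = 14884 - 14883 = 1
Since this equals 1, (122, 11) is a solution.

Yes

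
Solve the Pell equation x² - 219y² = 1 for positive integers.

We seek the smallest positive integers (x, y) with x² - 219y² = 1, i.e., x² = 219y² + 1.
Try successive y values:
y = 1: x² = 219·1² + 1 = 220, not a perfect square
y = 2: x² = 219·2² + 1 = 877, not a perfect square
y = 3: x² = 219·3² + 1 = 1972, not a perfect square
... continuing the search (or via continued fractions) ...
y = 5: x² = 219·5² + 1 = 5476, x = 74 ✓

Verify: 74² - 219·5² = 5476 - 5475 = 1 ✓

x = 74, y = 5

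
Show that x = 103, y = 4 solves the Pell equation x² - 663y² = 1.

Compute x² = 103² = 10609
Compute 663y² = 663·4² = 663·16 = 10608
x² - 663y² = 10609 - 10608 = 1
Since this equals 1, (103, 4) is a solution.

Yes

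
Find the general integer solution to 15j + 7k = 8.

Step 1: Compute gcd(15, 7) = 1.
Since 1 divides 8, solutions exist.

Step 2: Find a particular solution using extended Euclidean algorithm.
We get j₀ = 8, k₀ = -16.
Check: 15*8 + 7*-16 = 8 = 8 ✓

Step 3: Write the general solution.
j = 8 + (7/1)t = 8 + 7t
k = -16 - (15/1)t = -16 - 15t
for any integer t.

j = 8 + 7t, k = -16 - 15t for integer t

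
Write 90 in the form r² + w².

We need to find integers r, w > 0 such that r² + w² = 90.
Trying r = 3: w² = 90 - 3² = 90 - 9 = 81
w = 9
Check: 3² + 9² = 9 + 81 = 90 ✓

90 = 3² + 9²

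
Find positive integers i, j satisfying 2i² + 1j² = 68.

Try small values of i and check whether (68 - 2i²)/1 is a perfect square.
i = 4: 2·4² = 32, so 1j² = 68 - 32 = 36, giving j² = 36, j = 6.
Check: 2·4² + 1·6² = 32 + 36 = 68 ✓

i = 4, j = 6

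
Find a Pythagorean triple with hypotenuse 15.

We need a² + b² = 15² = 225.
Trying: 9² + 12² = 81 + 144 = 225 ✓

(9, 12, 15)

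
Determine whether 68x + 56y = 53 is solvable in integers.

Step 1: Compute gcd(68, 56).
gcd(68, 56) = 4

Step 2: Check divisibility.
Does 4 divide 53? 53 = 4 x 13 + 1, so no.

By the theorem on linear Diophantine equations, 68x + 56y = 53 has integer solutions if and only if gcd(68, 56) divides 53. Since 4 does not divide 53, no solutions exist.

No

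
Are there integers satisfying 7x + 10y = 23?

Step 1: Compute gcd(7, 10).
gcd(7, 10) = 1

Step 2: Check divisibility.
Does 1 divide 23? 23 = 1 x 23, so yes.

By the theorem on linear Diophantine equations, 7x + 10y = 23 has integer solutions if and only if gcd(7, 10) divides 23. Since 1 | 23, solutions exist.

Yes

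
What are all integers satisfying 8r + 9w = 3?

Step 1: Compute gcd(8, 9) = 1.
Since 1 divides 3, solutions exist.

Step 2: Find a particular solution using extended Euclidean algorithm.
We get r₀ = -3, w₀ = 3.
Check: 8*-3 + 9*3 = 3 = 3 ✓

Step 3: Write the general solution.
r = -3 + (9/1)t = -3 + 9t
w = 3 - (8/1)t = 3 - 8t
for any integer t.

r = -3 + 9t, w = 3 - 8t for integer t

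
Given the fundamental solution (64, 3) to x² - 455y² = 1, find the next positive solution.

Solutions to x² - Dy² = 1 are generated by powers of (x₀ + y₀√D).
The next solution satisfies x₁ + y₁√455 = (x₀ + y₀√455)², giving:
x₁ = x₀² + 455y₀² = 64² + 455·3² = 4096 + 4095 = 8191
y₁ = 2x₀y₀ = 2·64·3 = 384

Verify: 8191² - 455·384² = 67092481 - 67092480 = 1 ✓

x = 8191, y = 384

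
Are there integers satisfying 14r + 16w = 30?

Step 1: Compute gcd(14, 16).
gcd(14, 16) = 2

Step 2: Check divisibility.
Does 2 divide 30? 30 = 2 x 15, so yes.

By the theorem on linear Diophantine equations, 14r + 16w = 30 has integer solutions if and only if gcd(14, 16) divides 30. Since 2 | 30, solutions exist.

Yes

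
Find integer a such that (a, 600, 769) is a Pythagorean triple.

a² = c² - b² = 769² - 600² = 591361 - 360000 = 231361
a = sqrt(231361) = 481

481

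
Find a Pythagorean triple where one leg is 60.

We need the other leg and hypotenuse such that 60² + x² = c².
Take x = 175, c = 185: 60² + 175² = 3600 + 30625 = 34225 = 185² ✓
Triple: (175, 60, 185)

(175, 60, 185)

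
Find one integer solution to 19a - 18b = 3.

Step 1: Check solvability.
gcd(19, 18) = 1
Since 1 divides 3, solutions exist.

Step 2: Apply extended Euclidean algorithm to find gcd.
We find integers such that 19*x0 + 18*y0 = 1

Step 3: Scale the particular solution.
Multiply by 3/1 = 3:
a = 3, b = 3

Step 4: Verify.
19*(3) - 18*(3) = 3 = 3 ✓

a = 3, b = 3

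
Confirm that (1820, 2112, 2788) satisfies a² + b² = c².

Compute a² + b² = 1820² + 2112² = 3312400 + 4460544 = 7772944
Compute c² = 2788² = 7772944
Since 7772944 = 7772944, confirmed.

Yes, it is a Pythagorean triple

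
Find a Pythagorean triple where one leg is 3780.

We need the other leg and hypotenuse such that 3780² + x² = c².
Take x = 4403, c = 5803: 3780² + 4403² = 14288400 + 19386409 = 33674809 = 5803² ✓
Triple: (4403, 3780, 5803)

(4403, 3780, 5803)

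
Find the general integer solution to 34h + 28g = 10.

Step 1: Compute gcd(34, 28) = 2.
Since 2 divides 10, solutions exist.

Step 2: Find a particular solution using extended Euclidean algorithm.
We get h₀ = 25, g₀ = -30.
Check: 34*25 + 28*-30 = 10 = 10 ✓

Step 3: Write the general solution.
h = 25 + (28/2)t = 25 + 14t
g = -30 - (34/2)t = -30 - 17t
for any integer t.

h = 25 + 14t, g = -30 - 17t for integer t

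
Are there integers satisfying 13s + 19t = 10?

Step 1: Compute gcd(13, 19).
gcd(13, 19) = 1

Step 2: Check divisibility.
Does 1 divide 10? 10 = 1 x 10, so yes.

By the theorem on linear Diophantine equations, 13s + 19t = 10 has integer solutions if and only if gcd(13, 19) divides 10. Since 1 | 10, solutions exist.

Yes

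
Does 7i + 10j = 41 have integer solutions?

Step 1: Compute gcd(7, 10).
gcd(7, 10) = 1

Step 2: Check divisibility.
Does 1 divide 41? 41 = 1 x 41, so yes.

By the theorem on linear Diophantine equations, 7i + 10j = 41 has integer solutions if and only if gcd(7, 10) divides 41. Since 1 | 41, solutions exist.

Yes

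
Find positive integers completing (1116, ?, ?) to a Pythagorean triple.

We need the other leg and hypotenuse such that 1116² + x² = c².
Take x = 1760, c = 2084: 1116² + 1760² = 1245456 + 3097600 = 4343056 = 2084² ✓
Triple: (1116, 1760, 2084)

(1116, 1760, 2084)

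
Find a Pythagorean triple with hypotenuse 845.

We need a² + b² = 845² = 714025.
Trying: 123² + 836² = 15129 + 698896 = 714025 ✓

(123, 836, 845)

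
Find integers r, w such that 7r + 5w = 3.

Step 1: Check solvability.
gcd(7, 5) = 1
Since 1 divides 3, solutions exist.

Step 2: Apply extended Euclidean algorithm to find gcd.
We find integers such that 7*x0 + 5*y0 = 1

Step 3: Scale the particular solution.
Multiply by 3/1 = 3:
r = -6, w = 9

Step 4: Verify.
7*(-6) + 5*(9) = 3 = 3 ✓

r = -6, w = 9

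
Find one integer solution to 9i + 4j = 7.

Step 1: Check solvability.
gcd(9, 4) = 1
Since 1 divides 7, solutions exist.

Step 2: Apply extended Euclidean algorithm to find gcd.
We find integers such that 9*x0 + 4*y0 = 1

Step 3: Scale the particular solution.
Multiply by 7/1 = 7:
i = 7, j = -14

Step 4: Verify.
9*(7) + 4*(-14) = 7 = 7 ✓

i = 7, j = -14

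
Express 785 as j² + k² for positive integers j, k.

We need to find integers j, k > 0 such that j² + k² = 785.
Trying j = 1: k² = 785 - 1² = 785 - 1 = 784
k = 28
Check: 1² + 28² = 1 + 784 = 785 ✓

785 = 1² + 28²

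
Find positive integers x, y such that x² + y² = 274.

Search for x with 274 - x² a perfect square.
x = 7: 274 - 7² = 274 - 49 = 225 = 15² ✓
So x = 7, y = 15.

x = 7, y = 15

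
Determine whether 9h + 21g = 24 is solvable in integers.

Step 1: Compute gcd(9, 21).
gcd(9, 21) = 3

Step 2: Check divisibility.
Does 3 divide 24? 24 = 3 x 8, so yes.

By the theorem on linear Diophantine equations, 9h + 21g = 24 has integer solutions if and only if gcd(9, 21) divides 24. Since 3 | 24, solutions exist.

Yes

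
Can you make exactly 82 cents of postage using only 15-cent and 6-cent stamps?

We need non-negative x, y with 15x + 6y = 82.
gcd(15, 6) = 3, and 3 does not divide 82.
No integer solutions exist, so certainly no non-negative ones.

No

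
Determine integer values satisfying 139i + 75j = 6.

Step 1: Check solvability.
gcd(139, 75) = 1
Since 1 divides 6, solutions exist.

Step 2: Apply extended Euclidean algorithm to find gcd.
We find integers such that 139*x0 + 75*y0 = 1

Step 3: Scale the particular solution.
Multiply by 6/1 = 6:
i = 204, j = -378

Step 4: Verify.
139*(204) + 75*(-378) = 6 = 6 ✓

i = 204, j = -378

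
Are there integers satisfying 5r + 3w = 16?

Step 1: Compute gcd(5, 3).
gcd(5, 3) = 1

Step 2: Check divisibility.
Does 1 divide 16? 16 = 1 x 16, so yes.

By the theorem on linear Diophantine equations, 5r + 3w = 16 has integer solutions if and only if gcd(5, 3) divides 16. Since 1 | 16, solutions exist.

Yes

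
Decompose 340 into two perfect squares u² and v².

We need to find integers u, v > 0 such that u² + v² = 340.
Trying u = 4: v² = 340 - 4² = 340 - 16 = 324
v = 18
Check: 4² + 18² = 16 + 324 = 340 ✓

340 = 4² + 18²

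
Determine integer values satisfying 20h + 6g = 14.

Step 1: Check solvability.
gcd(20, 6) = 2
Since 2 divides 14, solutions exist.

Step 2: Apply extended Euclidean algorithm to find gcd.
We find integers such that 20*x0 + 6*y0 = 2

Step 3: Scale the particular solution.
Multiply by 14/2 = 7:
h = 7, g = -21

Step 4: Verify.
20*(7) + 6*(-21) = 14 = 14 ✓

h = 7, g = -21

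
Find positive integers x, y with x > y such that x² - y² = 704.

Factor: x² - y² = (x+y)(x-y) = 704.
We need two factors of 704 with the same parity.
Use x+y = 352 and x-y = 2 (product 352·2 = 704).
Adding: 2x = 354, so x = 177.
Subtracting: 2y = 350, so y = 175.
Check: 177² - 175² = 31329 - 30625 = 704 ✓

x = 177, y = 175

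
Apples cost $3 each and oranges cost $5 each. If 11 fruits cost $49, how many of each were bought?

Let a = apples, o = oranges.
a + o = 11
3a + 5o = 49
Substitute o = 11 - a:
3a + 5(11 - a) = 49
(3 - 5)a = 49 - 55
-2a = -6
a = 3, o = 11 - 3 = 8

Apples: 3, Oranges: 8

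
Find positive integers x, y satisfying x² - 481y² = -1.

We need x² = 481y² - 1. Try successive y:
y = 1: x² = 481·1² - 1 = 480, not a perfect square
y = 2: x² = 481·2² - 1 = 1923, not a perfect square
y = 3: x² = 481·3² - 1 = 4328, not a perfect square
...
y = 43961: x² = 481·43961² - 1 = 929565939600 = 964140² ✓
Check: 964140² - 481·43961² = 929565939600 - 929565939601 = -1 ✓

x = 964140, y = 43961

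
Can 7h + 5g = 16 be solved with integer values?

Step 1: Compute gcd(7, 5).
gcd(7, 5) = 1

Step 2: Check divisibility.
Does 1 divide 16? 16 = 1 x 16, so yes.

By the theorem on linear Diophantine equations, 7h + 5g = 16 has integer solutions if and only if gcd(7, 5) divides 16. Since 1 | 16, solutions exist.

Yes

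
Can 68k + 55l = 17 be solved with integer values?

Step 1: Compute gcd(68, 55).
gcd(68, 55) = 1

Step 2: Check divisibility.
Does 1 divide 17? 17 = 1 x 17, so yes.

By the theorem on linear Diophantine equations, 68k + 55l = 17 has integer solutions if and only if gcd(68, 55) divides 17. Since 1 | 17, solutions exist.

Yes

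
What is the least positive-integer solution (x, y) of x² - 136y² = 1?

We seek the smallest positive integers (x, y) with x² - 136y² = 1, i.e., x² = 136y² + 1.
Try successive y values:
y = 1: x² = 136·1² + 1 = 137, not a perfect square
y = 2: x² = 136·2² + 1 = 545, not a perfect square
y = 3: x² = 136·3² + 1 = 1225, x = 35 ✓

Verify: 35² - 136·3² = 1225 - 1224 = 1 ✓

x = 35, y = 3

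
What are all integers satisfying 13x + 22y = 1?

Step 1: Compute gcd(13, 22) = 1.
Since 1 divides 1, solutions exist.

Step 2: Find a particular solution using extended Euclidean algorithm.
We get x₀ = -5, y₀ = 3.
Check: 13*-5 + 22*3 = 1 = 1 ✓

Step 3: Write the general solution.
x = -5 + (22/1)t = -5 + 22t
y = 3 - (13/1)t = 3 - 13t
for any integer t.

x = -5 + 22t, y = 3 - 13t for integer t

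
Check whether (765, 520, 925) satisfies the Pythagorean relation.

Compute a² + b²:
765² + 520² = 585225 + 270400 = 855625
Compute c²:
925² = 855625
Since 855625 = 855625, it is a Pythagorean triple.

Yes, it is a Pythagorean triple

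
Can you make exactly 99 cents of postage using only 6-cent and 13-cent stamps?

We need non-negative x, y with 6x + 13y = 99.
gcd(6, 13) = 1 divides 99, so integer solutions exist.
Search for a non-negative one: x = 10 gives 13y = 99 - 60 = 39, so y = 3.
Check: 6·10 + 13·3 = 99 ✓

Yes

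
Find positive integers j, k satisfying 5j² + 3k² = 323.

Try small values of j and check whether (323 - 5j²)/3 is a perfect square.
j = 4: 5·4² = 80, so 3k² = 323 - 80 = 243, giving k² = 81, k = 9.
Check: 5·4² + 3·9² = 80 + 243 = 323 ✓

j = 4, k = 9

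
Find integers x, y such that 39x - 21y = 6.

Step 1: Check solvability.
gcd(39, 21) = 3
Since 3 divides 6, solutions exist.

Step 2: Apply extended Euclidean algorithm to find gcd.
We find integers such that 39*x0 + 21*y0 = 3

Step 3: Scale the particular solution.
Multiply by 6/3 = 2:
x = -2, y = -4

Step 4: Verify.
39*(-2) - 21*(-4) = 6 = 6 ✓

x = -2, y = -4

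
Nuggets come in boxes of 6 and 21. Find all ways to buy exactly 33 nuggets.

We need non-negative integers (x, y) with 6x + 21y = 33.
For each x in 0..5, check if 33 - 6x is a non-negative multiple of 21.
x = 2: 21y = 21, y = 1 ✓

(2 boxes of 6, 1 boxes of 21)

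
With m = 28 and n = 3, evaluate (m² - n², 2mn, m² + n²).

a = m² - n² = 784 - 9 = 775
b = 2mn = 2·28·3 = 168
c = m² + n² = 784 + 9 = 793
Verify: 775² + 168² = 600625 + 28224 = 628849 = 793² ✓

(775, 168, 793)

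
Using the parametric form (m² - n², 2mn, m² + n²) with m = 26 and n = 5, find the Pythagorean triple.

a = m² - n² = 676 - 25 = 651
b = 2mn = 2·26·5 = 260
c = m² + n² = 676 + 25 = 701
Verify: 651² + 260² = 423801 + 67600 = 491401 = 701² ✓

(651, 260, 701)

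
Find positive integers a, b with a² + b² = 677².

We need a² + b² = 677² = 458329.
Trying: 675² + 52² = 455625 + 2704 = 458329 ✓

(675, 52, 677)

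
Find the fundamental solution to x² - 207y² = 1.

We seek the smallest positive integers (x, y) with x² - 207y² = 1, i.e., x² = 207y² + 1.
Try successive y values:
y = 1: x² = 207·1² + 1 = 208, not a perfect square
y = 2: x² = 207·2² + 1 = 829, not a perfect square
y = 3: x² = 207·3² + 1 = 1864, not a perfect square
... continuing the search (or via continued fractions) ...
y = 80: x² = 207·80² + 1 = 1324801, x = 1151 ✓

Verify: 1151² - 207·80² = 1324801 - 1324800 = 1 ✓

x = 1151, y = 80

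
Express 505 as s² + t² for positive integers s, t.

We need to find integers s, t > 0 such that s² + t² = 505.
Trying s = 8: t² = 505 - 8² = 505 - 64 = 441
t = 21
Check: 8² + 21² = 64 + 441 = 505 ✓

505 = 8² + 21²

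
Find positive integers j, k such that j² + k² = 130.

Search for j with 130 - j² a perfect square.
j = 3: 130 - 3² = 130 - 9 = 121 = 11² ✓
So j = 3, k = 11.

j = 3, k = 11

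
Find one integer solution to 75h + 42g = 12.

Step 1: Check solvability.
gcd(75, 42) = 3
Since 3 divides 12, solutions exist.

Step 2: Apply extended Euclidean algorithm to find gcd.
We find integers such that 75*x0 + 42*y0 = 3

Step 3: Scale the particular solution.
Multiply by 12/3 = 4:
h = -20, g = 36

Step 4: Verify.
75*(-20) + 42*(36) = 12 = 12 ✓

h = -20, g = 36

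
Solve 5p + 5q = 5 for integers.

Step 1: Check solvability.
gcd(5, 5) = 5
Since 5 divides 5, solutions exist.

Step 2: Apply extended Euclidean algorithm to find gcd.
We find integers such that 5*x0 + 5*y0 = 5

Step 3: Scale the particular solution.
Multiply by 5/5 = 1:
p = 0, q = 1

Step 4: Verify.
5*(0) + 5*(1) = 5 = 5 ✓

p = 0, q = 1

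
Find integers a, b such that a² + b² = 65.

We need to find integers a, b > 0 such that a² + b² = 65.
Trying a = 1: b² = 65 - 1² = 65 - 1 = 64
b = 8
Check: 1² + 8² = 1 + 64 = 65 ✓

65 = 1² + 8²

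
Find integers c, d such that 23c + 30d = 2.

Step 1: Check solvability.
gcd(23, 30) = 1
Since 1 divides 2, solutions exist.

Step 2: Apply extended Euclidean algorithm to find gcd.
We find integers such that 23*x0 + 30*y0 = 1

Step 3: Scale the particular solution.
Multiply by 2/1 = 2:
c = -26, d = 20

Step 4: Verify.
23*(-26) + 30*(20) = 2 = 2 ✓

c = -26, d = 20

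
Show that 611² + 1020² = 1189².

Compute a² + b² = 611² + 1020² = 373321 + 1040400 = 1413721
Compute c² = 1189² = 1413721
Since 1413721 = 1413721, confirmed.

Yes, it is a Pythagorean triple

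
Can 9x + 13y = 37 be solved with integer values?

Step 1: Compute gcd(9, 13).
gcd(9, 13) = 1

Step 2: Check divisibility.
Does 1 divide 37? 37 = 1 x 37, so yes.

By the theorem on linear Diophantine equations, 9x + 13y = 37 has integer solutions if and only if gcd(9, 13) divides 37. Since 1 | 37, solutions exist.

Yes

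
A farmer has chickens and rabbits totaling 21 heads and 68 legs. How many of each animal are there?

Let c = chickens, r = rabbits.
Heads: c + r = 21
Legs: 2c + 4r = 68
From the first equation, c = 21 - r. Substitute:
2(21 - r) + 4r = 68
42 + 2r = 68
r = (68 - 42)/2 = 13
c = 21 - 13 = 8

Chickens: 8, Rabbits: 13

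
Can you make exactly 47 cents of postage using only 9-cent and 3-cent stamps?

We need non-negative x, y with 9x + 3y = 47.
gcd(9, 3) = 3, and 3 does not divide 47.
No integer solutions exist, so certainly no non-negative ones.

No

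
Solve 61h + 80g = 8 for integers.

Step 1: Check solvability.
gcd(61, 80) = 1
Since 1 divides 8, solutions exist.

Step 2: Apply extended Euclidean algorithm to find gcd.
We find integers such that 61*x0 + 80*y0 = 1

Step 3: Scale the particular solution.
Multiply by 8/1 = 8:
h = 168, g = -128

Step 4: Verify.
61*(168) + 80*(-128) = 8 = 8 ✓

h = 168, g = -128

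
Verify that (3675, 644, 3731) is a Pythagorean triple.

Compute a² + b² = 3675² + 644² = 13505625 + 414736 = 13920361
Compute c² = 3731² = 13920361
Since 13920361 = 13920361, confirmed.

Yes, it is a Pythagorean triple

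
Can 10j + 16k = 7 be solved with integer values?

Step 1: Compute gcd(10, 16).
gcd(10, 16) = 2

Step 2: Check divisibility.
Does 2 divide 7? 7 = 2 x 3 + 1, so no.

By the theorem on linear Diophantine equations, 10j + 16k = 7 has integer solutions if and only if gcd(10, 16) divides 7. Since 2 does not divide 7, no solutions exist.

No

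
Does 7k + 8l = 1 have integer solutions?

Step 1: Compute gcd(7, 8).
gcd(7, 8) = 1

Step 2: Check divisibility.
Does 1 divide 1? 1 = 1 x 1, so yes.

By the theorem on linear Diophantine equations, 7k + 8l = 1 has integer solutions if and only if gcd(7, 8) divides 1. Since 1 | 1, solutions exist.

Yes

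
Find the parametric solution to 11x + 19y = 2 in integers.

Step 1: Compute gcd(11, 19) = 1.
Since 1 divides 2, solutions exist.

Step 2: Find a particular solution using extended Euclidean algorithm.
We get x₀ = 14, y₀ = -8.
Check: 11*14 + 19*-8 = 2 = 2 ✓

Step 3: Write the general solution.
x = 14 + (19/1)t = 14 + 19t
y = -8 - (11/1)t = -8 - 11t
for any integer t.

x = 14 + 19t, y = -8 - 11t for integer t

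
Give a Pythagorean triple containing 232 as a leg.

We need the other leg and hypotenuse such that 232² + x² = c².
Take x = 825, c = 857: 232² + 825² = 53824 + 680625 = 734449 = 857² ✓
Triple: (825, 232, 857)

(825, 232, 857)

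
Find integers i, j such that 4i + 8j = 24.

Step 1: Check solvability.
gcd(4, 8) = 4
Since 4 divides 24, solutions exist.

Step 2: Apply extended Euclidean algorithm to find gcd.
We find integers such that 4*x0 + 8*y0 = 4

Step 3: Scale the particular solution.
Multiply by 24/4 = 6:
i = 6, j = 0

Step 4: Verify.
4*(6) + 8*(0) = 24 = 24 ✓

i = 6, j = 0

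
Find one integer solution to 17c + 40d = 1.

Step 1: Check solvability.
gcd(17, 40) = 1
Since 1 divides 1, solutions exist.

Step 2: Apply extended Euclidean algorithm to find gcd.
We find integers such that 17*x0 + 40*y0 = 1

Step 3: Scale the particular solution.
Multiply by 1/1 = 1:
c = -7, d = 3

Step 4: Verify.
17*(-7) + 40*(3) = 1 = 1 ✓

c = -7, d = 3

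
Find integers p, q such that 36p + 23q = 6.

Step 1: Check solvability.
gcd(36, 23) = 1
Since 1 divides 6, solutions exist.

Step 2: Apply extended Euclidean algorithm to find gcd.
We find integers such that 36*x0 + 23*y0 = 1

Step 3: Scale the particular solution.
Multiply by 6/1 = 6:
p = -42, q = 66

Step 4: Verify.
36*(-42) + 23*(66) = 6 = 6 ✓

p = -42, q = 66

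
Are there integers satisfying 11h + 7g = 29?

Step 1: Compute gcd(11, 7).
gcd(11, 7) = 1

Step 2: Check divisibility.
Does 1 divide 29? 29 = 1 x 29, so yes.

By the theorem on linear Diophantine equations, 11h + 7g = 29 has integer solutions if and only if gcd(11, 7) divides 29. Since 1 | 29, solutions exist.

Yes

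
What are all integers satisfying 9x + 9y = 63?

Step 1: Compute gcd(9, 9) = 9.
Since 9 divides 63, solutions exist.

Step 2: Find a particular solution using extended Euclidean algorithm.
We get x₀ = 0, y₀ = 7.
Check: 9*0 + 9*7 = 63 = 63 ✓

Step 3: Write the general solution.
x = 0 + (9/9)t = 0 + 1t
y = 7 - (9/9)t = 7 - 1t
for any integer t.

x = 0 + 1t, y = 7 - 1t for integer t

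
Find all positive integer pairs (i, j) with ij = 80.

The positive divisors of 80 are: 1, 2, 4, 5, 8, 10, 16, 20, 40, 80.
Each divisor d gives the pair (d, 80/d):
(1, 80), (2, 40), (4, 20), (5, 16), (8, 10), (10, 8), (16, 5), (20, 4), (40, 2), (80, 1)

(1, 80), (2, 40), (4, 20), (5, 16), (8, 10), (10, 8), (16, 5), (20, 4), (40, 2), (80, 1)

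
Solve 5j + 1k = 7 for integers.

Step 1: Check solvability.
gcd(5, 1) = 1
Since 1 divides 7, solutions exist.

Step 2: Apply extended Euclidean algorithm to find gcd.
We find integers such that 5*x0 + 1*y0 = 1

Step 3: Scale the particular solution.
Multiply by 7/1 = 7:
j = 0, k = 7

Step 4: Verify.
5*(0) + 1*(7) = 7 = 7 ✓

j = 0, k = 7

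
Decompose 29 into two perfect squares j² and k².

We need to find integers j, k > 0 such that j² + k² = 29.
Trying j = 2: k² = 29 - 2² = 29 - 4 = 25
k = 5
Check: 2² + 5² = 4 + 25 = 29 ✓

29 = 2² + 5²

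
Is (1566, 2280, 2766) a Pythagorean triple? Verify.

Compute a² + b² = 1566² + 2280² = 2452356 + 5198400 = 7650756
Compute c² = 2766² = 7650756
Since 7650756 = 7650756, confirmed.

Yes, it is a Pythagorean triple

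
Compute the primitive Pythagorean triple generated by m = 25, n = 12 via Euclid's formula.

a = m² - n² = 25² - 12² = 625 - 144 = 481
b = 2mn = 2·25·12 = 600
c = m² + n² = 625 + 144 = 769
Verify: 481² + 600² = 231361 + 360000 = 591361 = 769² ✓

(481, 600, 769)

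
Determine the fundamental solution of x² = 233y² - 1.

We need x² = 233y² - 1. Try successive y:
y = 1: x² = 233·1² - 1 = 232, not a perfect square
y = 2: x² = 233·2² - 1 = 931, not a perfect square
y = 3: x² = 233·3² - 1 = 2096, not a perfect square
...
y = 1517: x² = 233·1517² - 1 = 536200336 = 23156² ✓
Check: 23156² - 233·1517² = 536200336 - 536200337 = -1 ✓

x = 23156, y = 1517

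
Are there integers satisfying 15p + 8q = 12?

Step 1: Compute gcd(15, 8).
gcd(15, 8) = 1

Step 2: Check divisibility.
Does 1 divide 12? 12 = 1 x 12, so yes.

By the theorem on linear Diophantine equations, 15p + 8q = 12 has integer solutions if and only if gcd(15, 8) divides 12. Since 1 | 12, solutions exist.

Yes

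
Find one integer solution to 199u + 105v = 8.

Step 1: Check solvability.
gcd(199, 105) = 1
Since 1 divides 8, solutions exist.

Step 2: Apply extended Euclidean algorithm to find gcd.
We find integers such that 199*x0 + 105*y0 = 1

Step 3: Scale the particular solution.
Multiply by 8/1 = 8:
u = 152, v = -288

Step 4: Verify.
199*(152) + 105*(-288) = 8 = 8 ✓

u = 152, v = -288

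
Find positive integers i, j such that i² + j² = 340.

Search for i with 340 - i² a perfect square.
i = 4: 340 - 4² = 340 - 16 = 324 = 18² ✓
So i = 4, j = 18.

i = 4, j = 18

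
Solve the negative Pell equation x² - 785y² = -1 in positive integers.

We need x² = 785y² - 1. Try successive y:
y = 1: x² = 785·1² - 1 = 784 = 28² ✓
Check: 28² - 785·1² = 784 - 785 = -1 ✓

x = 28, y = 1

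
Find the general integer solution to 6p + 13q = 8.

Step 1: Compute gcd(6, 13) = 1.
Since 1 divides 8, solutions exist.

Step 2: Find a particular solution using extended Euclidean algorithm.
We get p₀ = -16, q₀ = 8.
Check: 6*-16 + 13*8 = 8 = 8 ✓

Step 3: Write the general solution.
p = -16 + (13/1)t = -16 + 13t
q = 8 - (6/1)t = 8 - 6t
for any integer t.

p = -16 + 13t, q = 8 - 6t for integer t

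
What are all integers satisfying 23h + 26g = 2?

Step 1: Compute gcd(23, 26) = 1.
Since 1 divides 2, solutions exist.

Step 2: Find a particular solution using extended Euclidean algorithm.
We get h₀ = -18, g₀ = 16.
Check: 23*-18 + 26*16 = 2 = 2 ✓

Step 3: Write the general solution.
h = -18 + (26/1)t = -18 + 26t
g = 16 - (23/1)t = 16 - 23t
for any integer t.

h = -18 + 26t, g = 16 - 23t for integer t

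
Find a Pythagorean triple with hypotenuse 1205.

We need a² + b² = 1205² = 1452025.
Trying: 1045² + 600² = 1092025 + 360000 = 1452025 ✓

(1045, 600, 1205)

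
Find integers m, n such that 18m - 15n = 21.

Step 1: Check solvability.
gcd(18, 15) = 3
Since 3 divides 21, solutions exist.

Step 2: Apply extended Euclidean algorithm to find gcd.
We find integers such that 18*x0 + 15*y0 = 3

Step 3: Scale the particular solution.
Multiply by 21/3 = 7:
m = 7, n = 7

Step 4: Verify.
18*(7) - 15*(7) = 21 = 21 ✓

m = 7, n = 7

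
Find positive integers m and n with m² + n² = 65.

We need to find integers m, n > 0 such that m² + n² = 65.
Trying m = 1: n² = 65 - 1² = 65 - 1 = 64
n = 8
Check: 1² + 8² = 1 + 64 = 65 ✓

65 = 1² + 8²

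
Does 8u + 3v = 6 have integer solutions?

Step 1: Compute gcd(8, 3).
gcd(8, 3) = 1

Step 2: Check divisibility.
Does 1 divide 6? 6 = 1 x 6, so yes.

By the theorem on linear Diophantine equations, 8u + 3v = 6 has integer solutions if and only if gcd(8, 3) divides 6. Since 1 | 6, solutions exist.

Yes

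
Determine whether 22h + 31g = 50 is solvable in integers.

Step 1: Compute gcd(22, 31).
gcd(22, 31) = 1

Step 2: Check divisibility.
Does 1 divide 50? 50 = 1 x 50, so yes.

By the theorem on linear Diophantine equations, 22h + 31g = 50 has integer solutions if and only if gcd(22, 31) divides 50. Since 1 | 50, solutions exist.

Yes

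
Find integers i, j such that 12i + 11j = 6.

Step 1: Check solvability.
gcd(12, 11) = 1
Since 1 divides 6, solutions exist.

Step 2: Apply extended Euclidean algorithm to find gcd.
We find integers such that 12*x0 + 11*y0 = 1

Step 3: Scale the particular solution.
Multiply by 6/1 = 6:
i = 6, j = -6

Step 4: Verify.
12*(6) + 11*(-6) = 6 = 6 ✓

i = 6, j = -6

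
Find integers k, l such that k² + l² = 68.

We need to find integers k, l > 0 such that k² + l² = 68.
Trying k = 2: l² = 68 - 2² = 68 - 4 = 64
l = 8
Check: 2² + 8² = 4 + 64 = 68 ✓

68 = 2² + 8²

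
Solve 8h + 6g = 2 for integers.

Step 1: Check solvability.
gcd(8, 6) = 2
Since 2 divides 2, solutions exist.

Step 2: Apply extended Euclidean algorithm to find gcd.
We find integers such that 8*x0 + 6*y0 = 2

Step 3: Scale the particular solution.
Multiply by 2/2 = 1:
h = 1, g = -1

Step 4: Verify.
8*(1) + 6*(-1) = 2 = 2 ✓

h = 1, g = -1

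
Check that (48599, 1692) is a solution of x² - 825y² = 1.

Compute x² = 48599² = 2361862801
Compute 825y² = 825·1692² = 825·2862864 = 2361862800
x² - 825y² = 2361862801 - 2361862800 = 1
Since this equals 1, (48599, 1692) is a solution.

Yes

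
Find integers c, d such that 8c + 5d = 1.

Step 1: Check solvability.
gcd(8, 5) = 1
Since 1 divides 1, solutions exist.

Step 2: Apply extended Euclidean algorithm to find gcd.
We find integers such that 8*x0 + 5*y0 = 1

Step 3: Scale the particular solution.
Multiply by 1/1 = 1:
c = 2, d = -3

Step 4: Verify.
8*(2) + 5*(-3) = 1 = 1 ✓

c = 2, d = -3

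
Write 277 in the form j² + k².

We need to find integers j, k > 0 such that j² + k² = 277.
Trying j = 9: k² = 277 - 9² = 277 - 81 = 196
k = 14
Check: 9² + 14² = 81 + 196 = 277 ✓

277 = 9² + 14²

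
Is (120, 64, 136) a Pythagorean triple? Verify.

Compute a² + b² = 120² + 64² = 14400 + 4096 = 18496
Compute c² = 136² = 18496
Since 18496 = 18496, confirmed.

Yes, it is a Pythagorean triple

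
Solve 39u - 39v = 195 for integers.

Step 1: Check solvability.
gcd(39, 39) = 39
Since 39 divides 195, solutions exist.

Step 2: Apply extended Euclidean algorithm to find gcd.
We find integers such that 39*x0 + 39*y0 = 39

Step 3: Scale the particular solution.
Multiply by 195/39 = 5:
u = 0, v = -5

Step 4: Verify.
39*(0) - 39*(-5) = 195 = 195 ✓

u = 0, v = -5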